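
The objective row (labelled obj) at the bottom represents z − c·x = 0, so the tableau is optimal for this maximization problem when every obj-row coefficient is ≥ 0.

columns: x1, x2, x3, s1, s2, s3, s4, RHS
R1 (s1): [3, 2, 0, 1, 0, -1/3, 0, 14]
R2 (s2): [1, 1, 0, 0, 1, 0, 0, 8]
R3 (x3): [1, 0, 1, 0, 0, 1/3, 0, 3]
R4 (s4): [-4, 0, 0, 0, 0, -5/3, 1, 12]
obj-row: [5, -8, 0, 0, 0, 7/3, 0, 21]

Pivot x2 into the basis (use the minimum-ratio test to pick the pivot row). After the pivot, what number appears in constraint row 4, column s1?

Ratio test on column x2 — row 1: 14/2 = 7; row 2: 8/1 = 8; row 3: entry 0 ≤ 0; row 4: entry 0 ≤ 0. Minimum is 7 at row 1 (s1 leaves); pivot element 2.
Divide row 1 by 2; eliminate column x2 from the other rows.
Row 4 update in column s1: 0 − 0·(1/2) = 0.

0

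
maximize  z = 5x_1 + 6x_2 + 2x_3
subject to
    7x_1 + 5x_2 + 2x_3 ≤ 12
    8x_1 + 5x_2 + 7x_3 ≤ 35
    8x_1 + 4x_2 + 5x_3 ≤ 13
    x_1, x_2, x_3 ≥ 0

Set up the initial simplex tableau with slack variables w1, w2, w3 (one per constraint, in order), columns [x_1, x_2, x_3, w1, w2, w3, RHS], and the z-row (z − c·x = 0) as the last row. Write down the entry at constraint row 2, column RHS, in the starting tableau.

The RHS of constraint 2 is b_2 = 35.

35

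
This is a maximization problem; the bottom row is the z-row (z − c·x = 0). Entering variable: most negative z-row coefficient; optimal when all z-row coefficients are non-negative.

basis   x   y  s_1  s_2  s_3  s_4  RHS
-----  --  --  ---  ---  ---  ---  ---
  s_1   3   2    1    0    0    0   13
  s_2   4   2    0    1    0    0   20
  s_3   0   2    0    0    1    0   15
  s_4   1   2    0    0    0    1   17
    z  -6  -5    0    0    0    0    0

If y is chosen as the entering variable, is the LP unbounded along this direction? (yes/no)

no

Column y has positive entries in row(s) 1, 2, 3, 4, so the ratio test bounds it — not unbounded.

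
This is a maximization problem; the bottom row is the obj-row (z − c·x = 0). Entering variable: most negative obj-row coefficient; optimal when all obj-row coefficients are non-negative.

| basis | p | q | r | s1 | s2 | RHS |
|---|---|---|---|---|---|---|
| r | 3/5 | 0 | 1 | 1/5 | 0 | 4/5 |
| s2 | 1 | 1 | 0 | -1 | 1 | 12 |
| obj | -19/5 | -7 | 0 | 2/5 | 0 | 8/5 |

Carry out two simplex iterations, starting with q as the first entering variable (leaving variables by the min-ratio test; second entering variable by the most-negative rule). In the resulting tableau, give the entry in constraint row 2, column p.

Ratio test on column q — row 1: entry 0 ≤ 0; row 2: 12/1 = 12. Minimum is 12 at row 2 (s2 leaves); pivot element 1.
Divide row 2 by 1; eliminate column q from the other rows.
Second iteration: most negative obj-row entry is -33/5 in column s1, so s1 enters.
Ratio test on column s1 — row 1: (4/5)/(1/5) = 4; row 2: entry -1 ≤ 0. Minimum is 4 at row 1 (r leaves); pivot element 1/5.
Divide row 1 by 1/5; eliminate column s1 from the other rows.
After both pivots, the entry at constraint row 2, column p is 4.

4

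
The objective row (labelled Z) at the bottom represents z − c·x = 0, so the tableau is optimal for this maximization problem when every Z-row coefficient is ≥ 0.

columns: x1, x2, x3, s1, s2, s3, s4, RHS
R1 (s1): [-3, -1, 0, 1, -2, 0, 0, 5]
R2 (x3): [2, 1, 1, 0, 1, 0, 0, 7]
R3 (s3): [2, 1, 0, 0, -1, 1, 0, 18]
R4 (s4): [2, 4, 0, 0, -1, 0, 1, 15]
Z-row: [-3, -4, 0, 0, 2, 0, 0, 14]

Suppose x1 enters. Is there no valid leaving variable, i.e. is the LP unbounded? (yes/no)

no

Column x1 has positive entries in row(s) 2, 3, 4, so the ratio test bounds it — not unbounded.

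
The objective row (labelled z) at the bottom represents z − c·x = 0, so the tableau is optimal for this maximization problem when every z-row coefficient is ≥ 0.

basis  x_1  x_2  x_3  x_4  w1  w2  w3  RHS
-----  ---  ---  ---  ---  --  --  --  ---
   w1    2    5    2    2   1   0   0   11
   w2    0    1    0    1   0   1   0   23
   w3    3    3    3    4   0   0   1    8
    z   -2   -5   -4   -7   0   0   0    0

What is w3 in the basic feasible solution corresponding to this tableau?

w3 is basic (row 3); its value is the RHS of that row, 8.

8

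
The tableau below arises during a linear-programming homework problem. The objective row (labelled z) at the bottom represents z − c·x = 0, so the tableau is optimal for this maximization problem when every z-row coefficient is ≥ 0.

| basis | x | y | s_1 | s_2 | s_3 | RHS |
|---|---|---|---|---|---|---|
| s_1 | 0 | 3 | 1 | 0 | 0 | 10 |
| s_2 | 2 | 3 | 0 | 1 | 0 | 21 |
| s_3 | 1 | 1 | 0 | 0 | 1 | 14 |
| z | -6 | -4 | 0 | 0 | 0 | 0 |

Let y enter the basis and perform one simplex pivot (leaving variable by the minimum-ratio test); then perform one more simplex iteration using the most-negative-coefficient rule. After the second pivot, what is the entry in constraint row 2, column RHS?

Ratio test on column y — row 1: 10/3 = 10/3; row 2: 21/3 = 7; row 3: 14/1 = 14. Minimum is 10/3 at row 1 (s_1 leaves); pivot element 3.
Divide row 1 by 3; eliminate column y from the other rows.
Second iteration: most negative z-row entry is -6 in column x, so x enters.
Ratio test on column x — row 1: entry 0 ≤ 0; row 2: 11/2 = 11/2; row 3: (32/3)/1 = 32/3. Minimum is 11/2 at row 2 (s_2 leaves); pivot element 2.
Divide row 2 by 2; eliminate column x from the other rows.
After both pivots, the entry at constraint row 2, column RHS is 11/2.

11/2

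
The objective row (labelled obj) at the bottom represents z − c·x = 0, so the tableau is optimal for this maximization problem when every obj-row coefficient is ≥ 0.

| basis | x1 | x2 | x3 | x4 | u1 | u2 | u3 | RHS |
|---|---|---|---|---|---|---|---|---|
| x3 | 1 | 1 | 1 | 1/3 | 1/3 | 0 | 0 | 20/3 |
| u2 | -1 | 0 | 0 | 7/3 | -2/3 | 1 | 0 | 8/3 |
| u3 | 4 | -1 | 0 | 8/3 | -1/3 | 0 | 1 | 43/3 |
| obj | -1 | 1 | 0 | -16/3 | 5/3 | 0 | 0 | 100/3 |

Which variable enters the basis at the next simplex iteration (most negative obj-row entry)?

x4

Negative obj-row entries: x1: -1, x4: -16/3.
The most negative is -16/3 in column x4, so x4 enters.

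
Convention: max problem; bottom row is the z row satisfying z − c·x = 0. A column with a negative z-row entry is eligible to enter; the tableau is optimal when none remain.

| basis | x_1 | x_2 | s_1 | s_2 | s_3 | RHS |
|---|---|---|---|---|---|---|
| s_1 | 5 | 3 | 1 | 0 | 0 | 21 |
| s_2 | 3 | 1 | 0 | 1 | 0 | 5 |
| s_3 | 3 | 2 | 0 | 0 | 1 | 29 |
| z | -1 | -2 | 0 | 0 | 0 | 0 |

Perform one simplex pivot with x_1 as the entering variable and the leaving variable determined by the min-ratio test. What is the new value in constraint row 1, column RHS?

Ratio test on column x_1 — row 1: 21/5 = 21/5; row 2: 5/3 = 5/3; row 3: 29/3 = 29/3. Minimum is 5/3 at row 2 (s_2 leaves); pivot element 3.
Divide row 2 by 3; eliminate column x_1 from the other rows.
Row 1 update in column RHS: 21 − 5·(5/3) = 38/3.

38/3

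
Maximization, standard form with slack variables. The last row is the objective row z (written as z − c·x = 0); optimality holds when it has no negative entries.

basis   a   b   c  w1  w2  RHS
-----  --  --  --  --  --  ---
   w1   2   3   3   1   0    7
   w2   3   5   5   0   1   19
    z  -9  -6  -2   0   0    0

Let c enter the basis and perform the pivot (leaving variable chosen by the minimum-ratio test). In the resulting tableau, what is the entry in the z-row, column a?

-23/3

Ratio test on column c — row 1: 7/3 = 7/3; row 2: 19/5 = 19/5. Minimum is 7/3 at row 1 (w1 leaves); pivot element 3.
Divide row 1 by 3; eliminate column c from the other rows.
z-row update in column a: -9 − (-2)·(2/3) = -23/3.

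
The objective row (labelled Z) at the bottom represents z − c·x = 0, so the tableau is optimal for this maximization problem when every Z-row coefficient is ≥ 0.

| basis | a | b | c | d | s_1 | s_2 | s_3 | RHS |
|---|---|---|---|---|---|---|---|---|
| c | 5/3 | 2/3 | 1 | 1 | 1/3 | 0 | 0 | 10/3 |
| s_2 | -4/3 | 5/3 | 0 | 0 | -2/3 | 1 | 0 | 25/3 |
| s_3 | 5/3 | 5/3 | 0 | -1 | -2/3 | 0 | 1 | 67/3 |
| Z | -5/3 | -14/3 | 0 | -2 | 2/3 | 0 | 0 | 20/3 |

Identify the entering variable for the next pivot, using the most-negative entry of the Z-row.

b

Negative Z-row entries: a: -5/3, b: -14/3, d: -2.
The most negative is -14/3 in column b, so b enters.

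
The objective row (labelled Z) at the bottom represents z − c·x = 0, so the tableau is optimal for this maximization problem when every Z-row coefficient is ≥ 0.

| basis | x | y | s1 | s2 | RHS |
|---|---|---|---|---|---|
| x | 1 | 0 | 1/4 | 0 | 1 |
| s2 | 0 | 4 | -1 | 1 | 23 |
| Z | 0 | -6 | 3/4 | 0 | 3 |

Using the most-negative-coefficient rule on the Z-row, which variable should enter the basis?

Negative Z-row entries: y: -6.
The most negative is -6 in column y, so y enters.

y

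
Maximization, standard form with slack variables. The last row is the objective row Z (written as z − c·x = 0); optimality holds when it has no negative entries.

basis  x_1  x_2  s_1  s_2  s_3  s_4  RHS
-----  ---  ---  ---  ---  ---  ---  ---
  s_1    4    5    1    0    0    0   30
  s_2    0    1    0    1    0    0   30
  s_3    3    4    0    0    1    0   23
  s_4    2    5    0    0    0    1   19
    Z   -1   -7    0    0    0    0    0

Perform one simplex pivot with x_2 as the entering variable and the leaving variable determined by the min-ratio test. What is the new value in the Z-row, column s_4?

7/5

Ratio test on column x_2 — row 1: 30/5 = 6; row 2: 30/1 = 30; row 3: 23/4 = 23/4; row 4: 19/5 = 19/5. Minimum is 19/5 at row 4 (s_4 leaves); pivot element 5.
Divide row 4 by 5; eliminate column x_2 from the other rows.
Z-row update in column s_4: 0 − (-7)·(1/5) = 7/5.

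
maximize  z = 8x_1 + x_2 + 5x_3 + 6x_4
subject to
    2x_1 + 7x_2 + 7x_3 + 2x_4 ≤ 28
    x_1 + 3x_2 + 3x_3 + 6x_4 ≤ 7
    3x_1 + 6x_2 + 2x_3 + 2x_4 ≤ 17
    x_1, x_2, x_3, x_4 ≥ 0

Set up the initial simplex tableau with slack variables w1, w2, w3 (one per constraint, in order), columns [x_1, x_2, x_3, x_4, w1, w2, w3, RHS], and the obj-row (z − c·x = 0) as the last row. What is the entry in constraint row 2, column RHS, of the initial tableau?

7

The RHS of constraint 2 is b_2 = 7.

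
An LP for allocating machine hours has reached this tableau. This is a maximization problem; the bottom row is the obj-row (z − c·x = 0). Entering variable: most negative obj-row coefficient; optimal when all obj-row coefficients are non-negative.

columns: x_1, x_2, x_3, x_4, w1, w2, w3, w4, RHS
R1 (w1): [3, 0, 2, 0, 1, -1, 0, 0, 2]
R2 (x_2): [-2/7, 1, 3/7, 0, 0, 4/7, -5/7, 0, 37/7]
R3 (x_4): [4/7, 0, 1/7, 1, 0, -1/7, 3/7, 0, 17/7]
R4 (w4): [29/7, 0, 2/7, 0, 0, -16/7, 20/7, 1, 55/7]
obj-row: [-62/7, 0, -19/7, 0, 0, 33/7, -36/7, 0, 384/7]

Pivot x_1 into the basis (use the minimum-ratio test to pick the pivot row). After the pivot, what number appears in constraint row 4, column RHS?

107/21

Ratio test on column x_1 — row 1: 2/3 = 2/3; row 2: entry -2/7 ≤ 0; row 3: (17/7)/(4/7) = 17/4; row 4: (55/7)/(29/7) = 55/29. Minimum is 2/3 at row 1 (w1 leaves); pivot element 3.
Divide row 1 by 3; eliminate column x_1 from the other rows.
Row 4 update in column RHS: 55/7 − (29/7)·(2/3) = 107/21.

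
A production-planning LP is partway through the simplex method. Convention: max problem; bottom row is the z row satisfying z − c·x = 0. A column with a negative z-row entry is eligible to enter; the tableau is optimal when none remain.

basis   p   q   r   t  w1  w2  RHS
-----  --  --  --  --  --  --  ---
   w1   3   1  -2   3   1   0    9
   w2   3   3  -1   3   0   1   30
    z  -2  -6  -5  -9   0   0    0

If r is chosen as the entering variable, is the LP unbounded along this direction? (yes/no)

Every constraint-row entry in column r is ≤ 0, so increasing r is unbounded.

yes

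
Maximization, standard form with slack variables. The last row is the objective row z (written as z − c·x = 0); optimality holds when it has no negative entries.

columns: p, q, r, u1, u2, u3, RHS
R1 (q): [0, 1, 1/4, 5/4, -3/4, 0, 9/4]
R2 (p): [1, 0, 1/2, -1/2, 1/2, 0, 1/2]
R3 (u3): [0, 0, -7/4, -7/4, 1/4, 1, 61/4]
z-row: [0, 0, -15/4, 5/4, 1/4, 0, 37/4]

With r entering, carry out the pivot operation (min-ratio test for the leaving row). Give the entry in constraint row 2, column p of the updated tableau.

2

Ratio test on column r — row 1: (9/4)/(1/4) = 9; row 2: (1/2)/(1/2) = 1; row 3: entry -7/4 ≤ 0. Minimum is 1 at row 2 (p leaves); pivot element 1/2.
Divide row 2 by 1/2; eliminate column r from the other rows.
In the new row 2, the p entry is the old entry divided by the pivot: 1/(1/2) = 2.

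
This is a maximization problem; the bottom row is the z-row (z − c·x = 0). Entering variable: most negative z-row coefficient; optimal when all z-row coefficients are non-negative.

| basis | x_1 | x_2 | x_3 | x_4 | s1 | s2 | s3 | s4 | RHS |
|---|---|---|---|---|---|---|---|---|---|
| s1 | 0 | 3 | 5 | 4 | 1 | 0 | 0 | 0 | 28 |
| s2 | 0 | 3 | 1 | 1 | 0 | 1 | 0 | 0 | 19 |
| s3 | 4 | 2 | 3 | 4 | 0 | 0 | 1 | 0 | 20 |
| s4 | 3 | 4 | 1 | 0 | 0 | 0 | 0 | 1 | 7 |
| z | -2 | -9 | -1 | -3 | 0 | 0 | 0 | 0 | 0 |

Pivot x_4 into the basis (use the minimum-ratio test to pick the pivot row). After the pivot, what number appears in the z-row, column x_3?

5/4

Ratio test on column x_4 — row 1: 28/4 = 7; row 2: 19/1 = 19; row 3: 20/4 = 5; row 4: entry 0 ≤ 0. Minimum is 5 at row 3 (s3 leaves); pivot element 4.
Divide row 3 by 4; eliminate column x_4 from the other rows.
z-row update in column x_3: -1 − (-3)·(3/4) = 5/4.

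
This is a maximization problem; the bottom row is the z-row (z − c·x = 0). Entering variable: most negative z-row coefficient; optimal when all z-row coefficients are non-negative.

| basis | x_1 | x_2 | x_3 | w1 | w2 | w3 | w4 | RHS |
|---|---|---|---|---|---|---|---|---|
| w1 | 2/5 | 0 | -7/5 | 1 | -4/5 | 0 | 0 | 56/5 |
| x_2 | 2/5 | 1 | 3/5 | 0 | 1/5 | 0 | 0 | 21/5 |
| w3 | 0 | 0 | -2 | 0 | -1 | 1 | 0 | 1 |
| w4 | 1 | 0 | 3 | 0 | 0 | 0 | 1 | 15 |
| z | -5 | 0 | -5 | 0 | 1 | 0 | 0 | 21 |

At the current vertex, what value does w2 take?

w2 is not in the basis, so in the current basic feasible solution w2 = 0.

0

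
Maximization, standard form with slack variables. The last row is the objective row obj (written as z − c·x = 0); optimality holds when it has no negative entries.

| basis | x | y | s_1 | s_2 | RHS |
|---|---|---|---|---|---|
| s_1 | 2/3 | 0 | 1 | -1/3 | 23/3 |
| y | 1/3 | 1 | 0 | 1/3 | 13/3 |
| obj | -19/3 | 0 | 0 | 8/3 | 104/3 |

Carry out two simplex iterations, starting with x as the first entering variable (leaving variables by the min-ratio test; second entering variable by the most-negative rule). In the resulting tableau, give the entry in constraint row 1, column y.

1

Ratio test on column x — row 1: (23/3)/(2/3) = 23/2; row 2: (13/3)/(1/3) = 13. Minimum is 23/2 at row 1 (s_1 leaves); pivot element 2/3.
Divide row 1 by 2/3; eliminate column x from the other rows.
Second iteration: most negative obj-row entry is -1/2 in column s_2, so s_2 enters.
Ratio test on column s_2 — row 1: entry -1/2 ≤ 0; row 2: (1/2)/(1/2) = 1. Minimum is 1 at row 2 (y leaves); pivot element 1/2.
Divide row 2 by 1/2; eliminate column s_2 from the other rows.
After both pivots, the entry at constraint row 1, column y is 1.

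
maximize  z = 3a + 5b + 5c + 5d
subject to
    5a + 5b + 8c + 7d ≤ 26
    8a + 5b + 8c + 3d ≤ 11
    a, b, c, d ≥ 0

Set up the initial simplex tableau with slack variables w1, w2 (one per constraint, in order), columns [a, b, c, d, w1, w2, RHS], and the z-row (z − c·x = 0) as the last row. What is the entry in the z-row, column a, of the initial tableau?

The z-row carries the negated objective coefficients: the a entry is -3.

-3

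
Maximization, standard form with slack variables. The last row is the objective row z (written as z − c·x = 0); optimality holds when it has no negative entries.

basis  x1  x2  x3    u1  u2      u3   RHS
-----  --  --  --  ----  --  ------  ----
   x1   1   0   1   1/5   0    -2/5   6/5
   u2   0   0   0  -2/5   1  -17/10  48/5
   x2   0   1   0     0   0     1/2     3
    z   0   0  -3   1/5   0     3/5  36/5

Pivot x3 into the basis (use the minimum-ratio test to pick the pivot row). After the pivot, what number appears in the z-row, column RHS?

54/5

Ratio test on column x3 — row 1: (6/5)/1 = 6/5; row 2: entry 0 ≤ 0; row 3: entry 0 ≤ 0. Minimum is 6/5 at row 1 (x1 leaves); pivot element 1.
Divide row 1 by 1; eliminate column x3 from the other rows.
z-row update in column RHS: 36/5 − (-3)·(6/5) = 54/5.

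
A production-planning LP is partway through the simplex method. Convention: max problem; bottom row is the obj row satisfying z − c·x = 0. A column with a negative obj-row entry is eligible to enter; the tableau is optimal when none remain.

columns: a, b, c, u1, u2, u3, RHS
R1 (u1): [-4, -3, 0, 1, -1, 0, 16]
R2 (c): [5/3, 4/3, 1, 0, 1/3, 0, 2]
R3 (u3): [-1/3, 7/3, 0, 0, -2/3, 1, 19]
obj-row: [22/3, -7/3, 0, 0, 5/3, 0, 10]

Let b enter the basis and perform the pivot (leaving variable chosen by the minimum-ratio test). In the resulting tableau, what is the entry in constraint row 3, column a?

-13/4

Ratio test on column b — row 1: entry -3 ≤ 0; row 2: 2/(4/3) = 3/2; row 3: 19/(7/3) = 57/7. Minimum is 3/2 at row 2 (c leaves); pivot element 4/3.
Divide row 2 by 4/3; eliminate column b from the other rows.
Row 3 update in column a: -1/3 − (7/3)·(5/4) = -13/4.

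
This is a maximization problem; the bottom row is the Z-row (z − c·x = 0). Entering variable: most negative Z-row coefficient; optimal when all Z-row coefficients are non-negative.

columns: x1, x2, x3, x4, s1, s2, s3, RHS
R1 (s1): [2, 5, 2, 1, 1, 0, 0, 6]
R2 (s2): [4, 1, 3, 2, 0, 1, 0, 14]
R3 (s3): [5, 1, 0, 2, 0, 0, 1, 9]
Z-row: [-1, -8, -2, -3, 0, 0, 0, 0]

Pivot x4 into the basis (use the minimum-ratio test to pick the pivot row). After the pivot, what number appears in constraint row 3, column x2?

Ratio test on column x4 — row 1: 6/1 = 6; row 2: 14/2 = 7; row 3: 9/2 = 9/2. Minimum is 9/2 at row 3 (s3 leaves); pivot element 2.
Divide row 3 by 2; eliminate column x4 from the other rows.
In the new row 3, the x2 entry is the old entry divided by the pivot: 1/2 = 1/2.

1/2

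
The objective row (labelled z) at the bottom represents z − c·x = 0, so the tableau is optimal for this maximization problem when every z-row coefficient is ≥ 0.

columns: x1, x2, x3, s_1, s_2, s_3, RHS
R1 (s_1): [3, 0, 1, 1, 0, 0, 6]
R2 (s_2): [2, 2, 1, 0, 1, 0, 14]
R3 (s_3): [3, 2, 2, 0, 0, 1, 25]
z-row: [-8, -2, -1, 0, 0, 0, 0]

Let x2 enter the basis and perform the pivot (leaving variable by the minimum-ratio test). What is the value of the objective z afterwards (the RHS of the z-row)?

14

Ratio test on column x2 — row 1: entry 0 ≤ 0; row 2: 14/2 = 7; row 3: 25/2 = 25/2. Minimum is 7 at row 2 (s_2 leaves); pivot element 2.
Pivot on row 2; the z-row RHS becomes 0 − (-2)·7 = 14.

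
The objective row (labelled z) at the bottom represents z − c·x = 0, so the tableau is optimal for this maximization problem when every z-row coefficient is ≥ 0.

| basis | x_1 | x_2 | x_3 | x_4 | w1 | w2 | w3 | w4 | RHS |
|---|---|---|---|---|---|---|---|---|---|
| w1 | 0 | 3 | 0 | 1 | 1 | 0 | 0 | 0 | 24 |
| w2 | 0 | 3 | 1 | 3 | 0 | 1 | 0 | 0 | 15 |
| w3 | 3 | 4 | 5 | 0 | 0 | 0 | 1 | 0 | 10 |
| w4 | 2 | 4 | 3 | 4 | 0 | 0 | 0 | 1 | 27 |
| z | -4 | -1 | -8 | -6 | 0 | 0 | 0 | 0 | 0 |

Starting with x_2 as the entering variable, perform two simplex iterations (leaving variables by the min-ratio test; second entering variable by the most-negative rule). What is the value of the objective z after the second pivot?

16

Ratio test on column x_2 — row 1: 24/3 = 8; row 2: 15/3 = 5; row 3: 10/4 = 5/2; row 4: 27/4 = 27/4. Minimum is 5/2 at row 3 (w3 leaves); pivot element 4.
Pivot on row 3; the z-row RHS becomes 0 − (-1)·(5/2) = 5/2.
Next entering variable (most negative z-row entry -27/4): x_3.
Ratio test on column x_3 — row 1: entry -15/4 ≤ 0; row 2: entry -11/4 ≤ 0; row 3: (5/2)/(5/4) = 2; row 4: entry -2 ≤ 0. Minimum is 2 at row 3 (x_2 leaves); pivot element 5/4.
After the second pivot the z-row RHS is 5/2 − (-27/4)·2 = 16.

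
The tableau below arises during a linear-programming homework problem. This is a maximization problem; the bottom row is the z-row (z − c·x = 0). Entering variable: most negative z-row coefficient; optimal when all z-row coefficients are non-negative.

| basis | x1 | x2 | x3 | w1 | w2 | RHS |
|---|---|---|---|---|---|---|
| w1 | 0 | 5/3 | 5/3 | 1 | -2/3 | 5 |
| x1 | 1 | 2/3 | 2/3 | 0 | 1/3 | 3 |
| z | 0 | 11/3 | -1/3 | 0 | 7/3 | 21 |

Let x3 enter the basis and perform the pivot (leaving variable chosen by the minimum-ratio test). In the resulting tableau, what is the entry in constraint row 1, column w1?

Ratio test on column x3 — row 1: 5/(5/3) = 3; row 2: 3/(2/3) = 9/2. Minimum is 3 at row 1 (w1 leaves); pivot element 5/3.
Divide row 1 by 5/3; eliminate column x3 from the other rows.
In the new row 1, the w1 entry is the old entry divided by the pivot: 1/(5/3) = 3/5.

3/5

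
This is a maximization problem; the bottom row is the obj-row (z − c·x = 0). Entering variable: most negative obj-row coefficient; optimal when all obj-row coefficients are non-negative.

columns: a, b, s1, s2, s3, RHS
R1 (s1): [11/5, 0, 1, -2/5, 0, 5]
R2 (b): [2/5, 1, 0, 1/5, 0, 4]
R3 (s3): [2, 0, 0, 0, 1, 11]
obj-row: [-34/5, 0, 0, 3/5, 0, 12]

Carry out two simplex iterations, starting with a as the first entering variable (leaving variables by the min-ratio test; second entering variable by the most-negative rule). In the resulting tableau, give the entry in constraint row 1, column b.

2/3

Ratio test on column a — row 1: 5/(11/5) = 25/11; row 2: 4/(2/5) = 10; row 3: 11/2 = 11/2. Minimum is 25/11 at row 1 (s1 leaves); pivot element 11/5.
Divide row 1 by 11/5; eliminate column a from the other rows.
Second iteration: most negative obj-row entry is -7/11 in column s2, so s2 enters.
Ratio test on column s2 — row 1: entry -2/11 ≤ 0; row 2: (34/11)/(3/11) = 34/3; row 3: (71/11)/(4/11) = 71/4. Minimum is 34/3 at row 2 (b leaves); pivot element 3/11.
Divide row 2 by 3/11; eliminate column s2 from the other rows.
After both pivots, the entry at constraint row 1, column b is 2/3.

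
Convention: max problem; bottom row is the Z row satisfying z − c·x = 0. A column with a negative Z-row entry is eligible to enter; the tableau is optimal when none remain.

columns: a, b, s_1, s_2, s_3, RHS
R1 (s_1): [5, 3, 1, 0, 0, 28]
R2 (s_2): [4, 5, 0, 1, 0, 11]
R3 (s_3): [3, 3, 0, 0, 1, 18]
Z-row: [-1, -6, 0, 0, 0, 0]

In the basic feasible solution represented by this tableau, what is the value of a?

0

a is not in the basis, so in the current basic feasible solution a = 0.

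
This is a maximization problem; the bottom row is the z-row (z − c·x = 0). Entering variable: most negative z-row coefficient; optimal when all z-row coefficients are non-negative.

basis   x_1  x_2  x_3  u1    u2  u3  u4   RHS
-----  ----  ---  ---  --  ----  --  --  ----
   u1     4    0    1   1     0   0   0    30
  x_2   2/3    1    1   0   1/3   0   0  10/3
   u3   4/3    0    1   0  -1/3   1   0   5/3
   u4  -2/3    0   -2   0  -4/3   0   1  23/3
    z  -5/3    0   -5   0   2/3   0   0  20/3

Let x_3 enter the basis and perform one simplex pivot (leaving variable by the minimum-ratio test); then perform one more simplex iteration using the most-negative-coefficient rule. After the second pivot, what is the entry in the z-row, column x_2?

Ratio test on column x_3 — row 1: 30/1 = 30; row 2: (10/3)/1 = 10/3; row 3: (5/3)/1 = 5/3; row 4: entry -2 ≤ 0. Minimum is 5/3 at row 3 (u3 leaves); pivot element 1.
Divide row 3 by 1; eliminate column x_3 from the other rows.
Second iteration: most negative z-row entry is -1 in column u2, so u2 enters.
Ratio test on column u2 — row 1: (85/3)/(1/3) = 85; row 2: (5/3)/(2/3) = 5/2; row 3: entry -1/3 ≤ 0; row 4: entry -2 ≤ 0. Minimum is 5/2 at row 2 (x_2 leaves); pivot element 2/3.
Divide row 2 by 2/3; eliminate column u2 from the other rows.
After both pivots, the entry at the z-row, column x_2 is 3/2.

3/2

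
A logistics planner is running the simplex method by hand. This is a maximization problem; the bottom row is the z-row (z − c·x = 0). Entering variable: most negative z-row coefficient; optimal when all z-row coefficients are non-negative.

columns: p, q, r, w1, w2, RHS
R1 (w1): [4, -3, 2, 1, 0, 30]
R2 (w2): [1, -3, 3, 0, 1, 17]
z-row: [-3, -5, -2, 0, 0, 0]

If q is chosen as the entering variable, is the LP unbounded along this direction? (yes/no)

yes

Every constraint-row entry in column q is ≤ 0, so increasing q is unbounded.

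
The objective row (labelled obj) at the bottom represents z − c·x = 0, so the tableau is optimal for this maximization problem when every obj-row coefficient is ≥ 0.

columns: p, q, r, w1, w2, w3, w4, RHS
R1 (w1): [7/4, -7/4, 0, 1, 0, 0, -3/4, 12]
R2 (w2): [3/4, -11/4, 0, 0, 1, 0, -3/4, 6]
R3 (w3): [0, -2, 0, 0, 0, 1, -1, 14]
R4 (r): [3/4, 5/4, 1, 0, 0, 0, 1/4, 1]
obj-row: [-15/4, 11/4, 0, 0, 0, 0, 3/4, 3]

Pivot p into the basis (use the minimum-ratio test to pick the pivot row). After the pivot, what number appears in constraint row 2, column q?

Ratio test on column p — row 1: 12/(7/4) = 48/7; row 2: 6/(3/4) = 8; row 3: entry 0 ≤ 0; row 4: 1/(3/4) = 4/3. Minimum is 4/3 at row 4 (r leaves); pivot element 3/4.
Divide row 4 by 3/4; eliminate column p from the other rows.
Row 2 update in column q: -11/4 − (3/4)·(5/3) = -4.

-4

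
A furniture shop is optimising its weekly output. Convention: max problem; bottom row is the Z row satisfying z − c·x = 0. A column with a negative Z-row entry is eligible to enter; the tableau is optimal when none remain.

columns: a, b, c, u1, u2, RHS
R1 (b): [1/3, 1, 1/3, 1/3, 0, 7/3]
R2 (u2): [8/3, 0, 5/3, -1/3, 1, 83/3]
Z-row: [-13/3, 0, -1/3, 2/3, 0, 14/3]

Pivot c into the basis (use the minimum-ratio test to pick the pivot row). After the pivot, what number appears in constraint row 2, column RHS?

Ratio test on column c — row 1: (7/3)/(1/3) = 7; row 2: (83/3)/(5/3) = 83/5. Minimum is 7 at row 1 (b leaves); pivot element 1/3.
Divide row 1 by 1/3; eliminate column c from the other rows.
Row 2 update in column RHS: 83/3 − (5/3)·7 = 16.

16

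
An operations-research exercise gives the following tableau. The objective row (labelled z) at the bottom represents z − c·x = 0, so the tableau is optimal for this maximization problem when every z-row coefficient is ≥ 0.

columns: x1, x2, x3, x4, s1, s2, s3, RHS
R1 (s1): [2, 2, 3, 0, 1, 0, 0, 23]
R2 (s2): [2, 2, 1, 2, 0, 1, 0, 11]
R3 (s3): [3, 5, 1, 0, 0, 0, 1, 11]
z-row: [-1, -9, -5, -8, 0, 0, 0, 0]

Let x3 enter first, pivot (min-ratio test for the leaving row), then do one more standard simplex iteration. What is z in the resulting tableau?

155/3

Ratio test on column x3 — row 1: 23/3 = 23/3; row 2: 11/1 = 11; row 3: 11/1 = 11. Minimum is 23/3 at row 1 (s1 leaves); pivot element 3.
Pivot on row 1; the z-row RHS becomes 0 − (-5)·(23/3) = 115/3.
Next entering variable (most negative z-row entry -8): x4.
Ratio test on column x4 — row 1: entry 0 ≤ 0; row 2: (10/3)/2 = 5/3; row 3: entry 0 ≤ 0. Minimum is 5/3 at row 2 (s2 leaves); pivot element 2.
After the second pivot the z-row RHS is 115/3 − (-8)·(5/3) = 155/3.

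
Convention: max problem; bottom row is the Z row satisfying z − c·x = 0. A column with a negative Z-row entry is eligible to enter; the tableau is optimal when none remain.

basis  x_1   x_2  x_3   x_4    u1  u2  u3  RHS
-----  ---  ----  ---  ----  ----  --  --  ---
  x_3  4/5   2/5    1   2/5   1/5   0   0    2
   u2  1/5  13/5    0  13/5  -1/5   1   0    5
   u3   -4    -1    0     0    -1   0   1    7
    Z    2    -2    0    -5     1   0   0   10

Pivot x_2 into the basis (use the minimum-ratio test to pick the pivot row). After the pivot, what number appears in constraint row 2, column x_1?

Ratio test on column x_2 — row 1: 2/(2/5) = 5; row 2: 5/(13/5) = 25/13; row 3: entry -1 ≤ 0. Minimum is 25/13 at row 2 (u2 leaves); pivot element 13/5.
Divide row 2 by 13/5; eliminate column x_2 from the other rows.
In the new row 2, the x_1 entry is the old entry divided by the pivot: (1/5)/(13/5) = 1/13.

1/13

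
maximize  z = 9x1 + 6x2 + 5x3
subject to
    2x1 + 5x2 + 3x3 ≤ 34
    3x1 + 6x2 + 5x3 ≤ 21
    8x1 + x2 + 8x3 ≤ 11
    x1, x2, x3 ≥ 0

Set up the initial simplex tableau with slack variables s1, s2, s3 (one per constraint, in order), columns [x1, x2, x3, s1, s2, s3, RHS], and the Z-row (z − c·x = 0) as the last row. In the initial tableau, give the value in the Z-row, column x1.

The Z-row carries the negated objective coefficients: the x1 entry is -9.

-9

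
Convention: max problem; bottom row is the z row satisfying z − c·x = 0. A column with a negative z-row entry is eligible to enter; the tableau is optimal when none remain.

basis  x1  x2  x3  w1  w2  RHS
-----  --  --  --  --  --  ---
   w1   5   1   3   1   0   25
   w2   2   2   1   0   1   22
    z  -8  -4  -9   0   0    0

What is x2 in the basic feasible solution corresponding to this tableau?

x2 is not in the basis, so in the current basic feasible solution x2 = 0.

0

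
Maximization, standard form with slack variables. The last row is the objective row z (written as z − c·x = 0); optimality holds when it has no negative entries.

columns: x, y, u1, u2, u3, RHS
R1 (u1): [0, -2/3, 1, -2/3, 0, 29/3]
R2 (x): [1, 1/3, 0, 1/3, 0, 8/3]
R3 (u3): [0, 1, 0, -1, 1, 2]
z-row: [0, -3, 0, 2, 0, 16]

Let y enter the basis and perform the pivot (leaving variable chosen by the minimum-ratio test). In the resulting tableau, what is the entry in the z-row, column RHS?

22

Ratio test on column y — row 1: entry -2/3 ≤ 0; row 2: (8/3)/(1/3) = 8; row 3: 2/1 = 2. Minimum is 2 at row 3 (u3 leaves); pivot element 1.
Divide row 3 by 1; eliminate column y from the other rows.
z-row update in column RHS: 16 − (-3)·2 = 22.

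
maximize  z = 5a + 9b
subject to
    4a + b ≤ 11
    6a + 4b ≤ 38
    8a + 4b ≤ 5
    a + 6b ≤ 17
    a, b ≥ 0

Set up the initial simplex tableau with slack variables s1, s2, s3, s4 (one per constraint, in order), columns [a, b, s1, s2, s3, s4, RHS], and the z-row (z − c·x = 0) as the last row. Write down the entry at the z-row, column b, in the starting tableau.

-9

The z-row carries the negated objective coefficients: the b entry is -9.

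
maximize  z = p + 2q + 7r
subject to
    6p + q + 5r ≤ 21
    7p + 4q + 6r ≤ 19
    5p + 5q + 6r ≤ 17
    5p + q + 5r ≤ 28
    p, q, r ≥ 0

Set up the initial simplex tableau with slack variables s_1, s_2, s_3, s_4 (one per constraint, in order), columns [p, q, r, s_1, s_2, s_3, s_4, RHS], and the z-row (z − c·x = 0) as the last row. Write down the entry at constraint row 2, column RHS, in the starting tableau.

The RHS of constraint 2 is b_2 = 19.

19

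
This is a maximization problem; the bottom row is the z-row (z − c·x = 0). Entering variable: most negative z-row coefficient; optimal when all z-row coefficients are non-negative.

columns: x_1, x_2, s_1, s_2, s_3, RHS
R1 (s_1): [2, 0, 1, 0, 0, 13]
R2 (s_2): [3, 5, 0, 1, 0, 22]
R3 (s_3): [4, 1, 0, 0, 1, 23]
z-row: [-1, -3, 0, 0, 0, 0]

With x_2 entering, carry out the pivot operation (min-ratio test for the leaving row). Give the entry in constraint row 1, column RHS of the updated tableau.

13

Ratio test on column x_2 — row 1: entry 0 ≤ 0; row 2: 22/5 = 22/5; row 3: 23/1 = 23. Minimum is 22/5 at row 2 (s_2 leaves); pivot element 5.
Divide row 2 by 5; eliminate column x_2 from the other rows.
Row 1 update in column RHS: 13 − 0·(22/5) = 13.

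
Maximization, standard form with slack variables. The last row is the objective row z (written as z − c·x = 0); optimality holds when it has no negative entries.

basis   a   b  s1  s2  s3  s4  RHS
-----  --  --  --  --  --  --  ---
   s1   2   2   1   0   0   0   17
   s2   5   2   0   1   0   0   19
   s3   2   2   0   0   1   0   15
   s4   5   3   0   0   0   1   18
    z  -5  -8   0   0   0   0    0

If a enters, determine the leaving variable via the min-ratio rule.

Column a entries and ratios — s1: 17/2 = 17/2; s2: 19/5 = 19/5; s3: 15/2 = 15/2; s4: 18/5 = 18/5.
Smallest ratio is 18/5 in the row of s4, so s4 leaves.

s4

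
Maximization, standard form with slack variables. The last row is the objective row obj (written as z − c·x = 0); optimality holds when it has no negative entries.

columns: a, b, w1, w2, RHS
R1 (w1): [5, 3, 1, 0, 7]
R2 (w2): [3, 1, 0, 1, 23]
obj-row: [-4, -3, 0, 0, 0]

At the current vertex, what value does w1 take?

7

w1 is basic (row 1); its value is the RHS of that row, 7.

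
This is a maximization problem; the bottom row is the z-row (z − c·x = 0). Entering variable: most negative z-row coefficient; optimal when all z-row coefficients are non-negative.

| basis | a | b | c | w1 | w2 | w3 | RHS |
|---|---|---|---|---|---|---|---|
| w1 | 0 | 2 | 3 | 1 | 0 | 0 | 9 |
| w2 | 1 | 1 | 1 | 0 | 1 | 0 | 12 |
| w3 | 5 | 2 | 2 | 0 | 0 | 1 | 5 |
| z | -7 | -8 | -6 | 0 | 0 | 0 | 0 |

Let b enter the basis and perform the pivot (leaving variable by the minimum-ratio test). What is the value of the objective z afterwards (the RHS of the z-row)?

Ratio test on column b — row 1: 9/2 = 9/2; row 2: 12/1 = 12; row 3: 5/2 = 5/2. Minimum is 5/2 at row 3 (w3 leaves); pivot element 2.
Pivot on row 3; the z-row RHS becomes 0 − (-8)·(5/2) = 20.

20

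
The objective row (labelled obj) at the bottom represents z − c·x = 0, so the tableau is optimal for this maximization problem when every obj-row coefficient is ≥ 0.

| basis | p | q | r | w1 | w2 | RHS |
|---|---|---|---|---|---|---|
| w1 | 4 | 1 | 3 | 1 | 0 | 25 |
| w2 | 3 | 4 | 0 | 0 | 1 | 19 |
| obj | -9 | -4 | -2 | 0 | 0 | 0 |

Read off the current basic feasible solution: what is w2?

19

w2 is basic (row 2); its value is the RHS of that row, 19.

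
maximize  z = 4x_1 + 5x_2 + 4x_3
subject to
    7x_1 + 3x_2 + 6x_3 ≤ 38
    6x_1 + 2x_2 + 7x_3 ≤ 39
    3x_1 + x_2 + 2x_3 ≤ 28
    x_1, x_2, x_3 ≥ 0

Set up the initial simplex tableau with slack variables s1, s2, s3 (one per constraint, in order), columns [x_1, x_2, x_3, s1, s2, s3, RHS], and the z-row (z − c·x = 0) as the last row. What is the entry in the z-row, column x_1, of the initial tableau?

-4

The z-row carries the negated objective coefficients: the x_1 entry is -4.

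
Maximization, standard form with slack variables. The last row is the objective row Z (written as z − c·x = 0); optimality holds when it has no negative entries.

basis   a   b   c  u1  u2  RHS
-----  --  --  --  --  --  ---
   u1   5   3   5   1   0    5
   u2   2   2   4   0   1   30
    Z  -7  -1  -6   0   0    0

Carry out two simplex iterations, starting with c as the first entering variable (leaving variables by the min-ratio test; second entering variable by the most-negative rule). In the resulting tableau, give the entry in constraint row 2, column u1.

-2/5

Ratio test on column c — row 1: 5/5 = 1; row 2: 30/4 = 15/2. Minimum is 1 at row 1 (u1 leaves); pivot element 5.
Divide row 1 by 5; eliminate column c from the other rows.
Second iteration: most negative Z-row entry is -1 in column a, so a enters.
Ratio test on column a — row 1: 1/1 = 1; row 2: entry -2 ≤ 0. Minimum is 1 at row 1 (c leaves); pivot element 1.
Divide row 1 by 1; eliminate column a from the other rows.
After both pivots, the entry at constraint row 2, column u1 is -2/5.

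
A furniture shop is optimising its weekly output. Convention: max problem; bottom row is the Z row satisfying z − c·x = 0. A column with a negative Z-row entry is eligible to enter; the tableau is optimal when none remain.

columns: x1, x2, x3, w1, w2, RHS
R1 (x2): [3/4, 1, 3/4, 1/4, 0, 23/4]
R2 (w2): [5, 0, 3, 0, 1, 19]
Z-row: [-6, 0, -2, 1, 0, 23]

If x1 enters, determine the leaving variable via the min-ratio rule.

w2

Column x1 entries and ratios — x2: (23/4)/(3/4) = 23/3; w2: 19/5 = 19/5.
Smallest ratio is 19/5 in the row of w2, so w2 leaves.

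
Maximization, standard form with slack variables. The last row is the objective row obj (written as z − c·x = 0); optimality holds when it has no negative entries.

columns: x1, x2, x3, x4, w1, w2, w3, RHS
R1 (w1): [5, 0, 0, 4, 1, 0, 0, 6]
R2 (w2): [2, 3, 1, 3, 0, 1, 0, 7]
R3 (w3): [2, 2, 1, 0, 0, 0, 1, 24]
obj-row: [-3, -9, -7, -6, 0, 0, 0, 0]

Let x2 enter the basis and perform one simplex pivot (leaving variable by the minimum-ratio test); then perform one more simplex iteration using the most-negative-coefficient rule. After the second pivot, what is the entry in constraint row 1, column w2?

0

Ratio test on column x2 — row 1: entry 0 ≤ 0; row 2: 7/3 = 7/3; row 3: 24/2 = 12. Minimum is 7/3 at row 2 (w2 leaves); pivot element 3.
Divide row 2 by 3; eliminate column x2 from the other rows.
Second iteration: most negative obj-row entry is -4 in column x3, so x3 enters.
Ratio test on column x3 — row 1: entry 0 ≤ 0; row 2: (7/3)/(1/3) = 7; row 3: (58/3)/(1/3) = 58. Minimum is 7 at row 2 (x2 leaves); pivot element 1/3.
Divide row 2 by 1/3; eliminate column x3 from the other rows.
After both pivots, the entry at constraint row 1, column w2 is 0.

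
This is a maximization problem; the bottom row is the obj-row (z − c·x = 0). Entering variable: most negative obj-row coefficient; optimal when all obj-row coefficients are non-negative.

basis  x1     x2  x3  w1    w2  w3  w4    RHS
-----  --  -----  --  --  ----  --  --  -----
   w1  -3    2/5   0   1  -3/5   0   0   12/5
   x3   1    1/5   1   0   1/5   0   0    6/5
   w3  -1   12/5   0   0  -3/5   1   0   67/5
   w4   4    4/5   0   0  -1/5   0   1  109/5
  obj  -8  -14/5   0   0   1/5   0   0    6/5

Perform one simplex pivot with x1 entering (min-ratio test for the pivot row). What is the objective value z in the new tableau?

Ratio test on column x1 — row 1: entry -3 ≤ 0; row 2: (6/5)/1 = 6/5; row 3: entry -1 ≤ 0; row 4: (109/5)/4 = 109/20. Minimum is 6/5 at row 2 (x3 leaves); pivot element 1.
Pivot on row 2; the obj-row RHS becomes 6/5 − (-8)·(6/5) = 54/5.

54/5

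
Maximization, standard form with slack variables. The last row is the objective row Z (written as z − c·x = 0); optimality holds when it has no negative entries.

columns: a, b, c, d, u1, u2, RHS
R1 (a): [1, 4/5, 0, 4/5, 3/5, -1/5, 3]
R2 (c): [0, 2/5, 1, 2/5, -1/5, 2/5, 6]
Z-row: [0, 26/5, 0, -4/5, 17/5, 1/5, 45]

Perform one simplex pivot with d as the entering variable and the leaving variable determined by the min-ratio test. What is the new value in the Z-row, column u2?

0

Ratio test on column d — row 1: 3/(4/5) = 15/4; row 2: 6/(2/5) = 15. Minimum is 15/4 at row 1 (a leaves); pivot element 4/5.
Divide row 1 by 4/5; eliminate column d from the other rows.
Z-row update in column u2: 1/5 − (-4/5)·(-1/4) = 0.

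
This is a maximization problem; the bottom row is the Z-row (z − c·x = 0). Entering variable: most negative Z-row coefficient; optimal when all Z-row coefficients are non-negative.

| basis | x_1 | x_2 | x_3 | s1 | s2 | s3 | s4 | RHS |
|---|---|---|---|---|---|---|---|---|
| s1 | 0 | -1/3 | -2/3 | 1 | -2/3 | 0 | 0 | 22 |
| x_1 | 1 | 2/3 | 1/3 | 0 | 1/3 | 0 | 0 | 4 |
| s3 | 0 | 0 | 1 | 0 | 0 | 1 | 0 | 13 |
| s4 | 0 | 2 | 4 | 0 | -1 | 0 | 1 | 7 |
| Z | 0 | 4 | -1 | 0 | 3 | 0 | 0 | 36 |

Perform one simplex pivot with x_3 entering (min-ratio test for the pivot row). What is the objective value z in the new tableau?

151/4

Ratio test on column x_3 — row 1: entry -2/3 ≤ 0; row 2: 4/(1/3) = 12; row 3: 13/1 = 13; row 4: 7/4 = 7/4. Minimum is 7/4 at row 4 (s4 leaves); pivot element 4.
Pivot on row 4; the Z-row RHS becomes 36 − (-1)·(7/4) = 151/4.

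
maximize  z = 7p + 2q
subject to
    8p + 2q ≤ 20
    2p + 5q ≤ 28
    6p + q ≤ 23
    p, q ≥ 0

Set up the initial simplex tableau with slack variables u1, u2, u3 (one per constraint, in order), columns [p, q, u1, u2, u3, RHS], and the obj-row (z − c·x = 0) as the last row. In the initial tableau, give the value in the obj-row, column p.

-7

The obj-row carries the negated objective coefficients: the p entry is -7.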